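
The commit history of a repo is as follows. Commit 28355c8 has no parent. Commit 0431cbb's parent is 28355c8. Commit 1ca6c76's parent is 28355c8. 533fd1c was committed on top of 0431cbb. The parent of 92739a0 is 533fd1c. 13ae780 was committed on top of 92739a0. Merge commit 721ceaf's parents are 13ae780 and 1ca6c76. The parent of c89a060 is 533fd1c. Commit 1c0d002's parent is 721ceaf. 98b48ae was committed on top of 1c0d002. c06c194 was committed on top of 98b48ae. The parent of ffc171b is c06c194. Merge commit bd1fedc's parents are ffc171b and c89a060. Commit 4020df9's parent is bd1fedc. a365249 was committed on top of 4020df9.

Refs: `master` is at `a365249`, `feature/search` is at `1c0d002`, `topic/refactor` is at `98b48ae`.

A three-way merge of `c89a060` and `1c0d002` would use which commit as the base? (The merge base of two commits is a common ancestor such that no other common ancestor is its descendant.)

Ancestors of c89a060: {0431cbb, 28355c8, 533fd1c, c89a060}.
Ancestors of 1c0d002: {0431cbb, 13ae780, 1c0d002, 1ca6c76, 28355c8, 533fd1c, 721ceaf, 92739a0}.
Common ancestors: {0431cbb, 28355c8, 533fd1c}.
Among these, 533fd1c is not an ancestor of any other common ancestor — it is the merge base.

533fd1c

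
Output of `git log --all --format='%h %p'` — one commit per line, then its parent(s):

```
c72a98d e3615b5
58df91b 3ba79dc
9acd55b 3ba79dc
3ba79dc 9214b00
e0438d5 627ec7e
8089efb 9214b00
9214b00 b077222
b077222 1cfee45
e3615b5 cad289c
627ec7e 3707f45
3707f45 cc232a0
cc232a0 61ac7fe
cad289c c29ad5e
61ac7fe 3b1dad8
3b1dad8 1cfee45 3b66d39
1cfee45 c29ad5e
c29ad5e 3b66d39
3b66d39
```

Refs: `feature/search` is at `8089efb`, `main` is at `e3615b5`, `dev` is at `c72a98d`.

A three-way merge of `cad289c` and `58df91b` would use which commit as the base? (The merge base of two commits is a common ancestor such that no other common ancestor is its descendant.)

c29ad5e

Ancestors of cad289c: {3b66d39, c29ad5e, cad289c}.
Ancestors of 58df91b: {1cfee45, 3b66d39, 3ba79dc, 58df91b, 9214b00, b077222, c29ad5e}.
Common ancestors: {3b66d39, c29ad5e}.
Among these, c29ad5e is not an ancestor of any other common ancestor — it is the merge base.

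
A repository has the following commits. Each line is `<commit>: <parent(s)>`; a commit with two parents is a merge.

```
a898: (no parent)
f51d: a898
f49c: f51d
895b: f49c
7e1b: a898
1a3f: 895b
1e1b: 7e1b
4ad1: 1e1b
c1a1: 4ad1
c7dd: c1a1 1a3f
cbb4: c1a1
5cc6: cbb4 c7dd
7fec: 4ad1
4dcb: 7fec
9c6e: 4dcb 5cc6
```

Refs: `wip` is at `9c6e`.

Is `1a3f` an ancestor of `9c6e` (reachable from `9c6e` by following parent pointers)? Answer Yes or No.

Ancestors of 9c6e (commits reachable by following parents): {1a3f, 1e1b, 4ad1, 4dcb, 5cc6, 7e1b, 7fec, 895b, 9c6e, a898, c1a1, c7dd, cbb4, f49c, f51d}.
1a3f is in that set, so it is an ancestor of 9c6e.

Yes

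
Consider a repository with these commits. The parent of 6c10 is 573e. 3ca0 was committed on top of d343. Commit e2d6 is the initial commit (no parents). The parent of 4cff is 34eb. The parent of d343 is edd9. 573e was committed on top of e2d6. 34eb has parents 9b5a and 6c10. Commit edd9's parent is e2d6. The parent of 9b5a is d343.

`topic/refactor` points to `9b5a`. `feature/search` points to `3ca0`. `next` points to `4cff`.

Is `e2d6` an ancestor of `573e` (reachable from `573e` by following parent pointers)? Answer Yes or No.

Yes

Ancestors of 573e (commits reachable by following parents): {573e, e2d6}.
e2d6 is in that set, so it is an ancestor of 573e.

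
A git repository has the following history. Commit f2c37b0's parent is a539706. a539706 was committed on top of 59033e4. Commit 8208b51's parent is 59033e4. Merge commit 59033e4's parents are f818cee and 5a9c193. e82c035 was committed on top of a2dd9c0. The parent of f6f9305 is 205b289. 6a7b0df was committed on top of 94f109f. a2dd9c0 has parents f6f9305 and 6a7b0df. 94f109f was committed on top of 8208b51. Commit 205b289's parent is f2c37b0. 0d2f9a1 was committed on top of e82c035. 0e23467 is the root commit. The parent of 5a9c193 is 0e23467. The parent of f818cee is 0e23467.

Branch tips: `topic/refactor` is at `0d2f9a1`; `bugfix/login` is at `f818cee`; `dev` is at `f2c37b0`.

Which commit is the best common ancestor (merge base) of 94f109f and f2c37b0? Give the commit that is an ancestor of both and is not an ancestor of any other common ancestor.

Ancestors of 94f109f: {0e23467, 59033e4, 5a9c193, 8208b51, 94f109f, f818cee}.
Ancestors of f2c37b0: {0e23467, 59033e4, 5a9c193, a539706, f2c37b0, f818cee}.
Common ancestors: {0e23467, 59033e4, 5a9c193, f818cee}.
Among these, 59033e4 is not an ancestor of any other common ancestor — it is the merge base.

59033e4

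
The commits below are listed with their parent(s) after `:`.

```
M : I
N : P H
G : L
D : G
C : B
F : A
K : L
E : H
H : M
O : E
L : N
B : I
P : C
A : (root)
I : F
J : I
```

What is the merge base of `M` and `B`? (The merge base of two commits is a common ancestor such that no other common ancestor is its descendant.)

I

Ancestors of M: {A, F, I, M}.
Ancestors of B: {A, B, F, I}.
Common ancestors: {A, F, I}.
Among these, I is not an ancestor of any other common ancestor — it is the merge base.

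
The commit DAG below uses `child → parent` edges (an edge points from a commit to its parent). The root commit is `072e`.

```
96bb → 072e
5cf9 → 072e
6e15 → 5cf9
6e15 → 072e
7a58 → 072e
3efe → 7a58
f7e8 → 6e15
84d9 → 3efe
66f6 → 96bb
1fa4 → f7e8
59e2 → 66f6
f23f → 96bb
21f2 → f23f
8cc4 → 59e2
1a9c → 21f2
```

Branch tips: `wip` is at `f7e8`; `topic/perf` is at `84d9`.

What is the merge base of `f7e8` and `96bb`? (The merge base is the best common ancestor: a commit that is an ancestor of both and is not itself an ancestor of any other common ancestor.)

072e

Ancestors of f7e8: {072e, 5cf9, 6e15, f7e8}.
Ancestors of 96bb: {072e, 96bb}.
Common ancestors: {072e}.
The only common ancestor is 072e, so it is the merge base.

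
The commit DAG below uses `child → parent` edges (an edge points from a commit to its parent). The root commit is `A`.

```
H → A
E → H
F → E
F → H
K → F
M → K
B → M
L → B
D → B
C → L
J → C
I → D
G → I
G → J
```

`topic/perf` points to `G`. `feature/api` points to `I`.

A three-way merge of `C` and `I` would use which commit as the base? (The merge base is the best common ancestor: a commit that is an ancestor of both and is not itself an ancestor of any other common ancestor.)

Ancestors of C: {A, B, C, E, F, H, K, L, M}.
Ancestors of I: {A, B, D, E, F, H, I, K, M}.
Common ancestors: {A, B, E, F, H, K, M}.
Among these, B is not an ancestor of any other common ancestor — it is the merge base.

B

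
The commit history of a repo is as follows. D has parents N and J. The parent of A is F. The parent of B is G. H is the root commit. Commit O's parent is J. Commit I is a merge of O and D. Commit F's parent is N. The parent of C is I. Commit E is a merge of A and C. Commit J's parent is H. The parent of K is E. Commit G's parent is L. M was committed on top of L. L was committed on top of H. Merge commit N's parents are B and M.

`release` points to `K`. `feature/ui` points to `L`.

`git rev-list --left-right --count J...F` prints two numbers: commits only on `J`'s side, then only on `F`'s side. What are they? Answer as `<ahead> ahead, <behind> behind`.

1 ahead, 6 behind

Reachable from J: {H, J}.
Reachable from F: {B, F, G, H, L, M, N}.
Only in J's history (ahead): {J} — 1.
Only in F's history (behind): {B, F, G, L, M, N} — 6.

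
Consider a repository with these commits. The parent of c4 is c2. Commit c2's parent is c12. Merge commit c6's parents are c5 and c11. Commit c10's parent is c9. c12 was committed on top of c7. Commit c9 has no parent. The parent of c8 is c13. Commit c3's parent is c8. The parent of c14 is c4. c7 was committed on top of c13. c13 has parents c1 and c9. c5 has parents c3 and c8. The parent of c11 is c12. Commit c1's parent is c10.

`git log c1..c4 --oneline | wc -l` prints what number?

Reachable from c4: {c1, c10, c12, c13, c2, c4, c7, c9}.
Reachable from c1: {c1, c10, c9}.
In c4's history but not c1's: {c12, c13, c2, c4, c7} — 5 commits.

5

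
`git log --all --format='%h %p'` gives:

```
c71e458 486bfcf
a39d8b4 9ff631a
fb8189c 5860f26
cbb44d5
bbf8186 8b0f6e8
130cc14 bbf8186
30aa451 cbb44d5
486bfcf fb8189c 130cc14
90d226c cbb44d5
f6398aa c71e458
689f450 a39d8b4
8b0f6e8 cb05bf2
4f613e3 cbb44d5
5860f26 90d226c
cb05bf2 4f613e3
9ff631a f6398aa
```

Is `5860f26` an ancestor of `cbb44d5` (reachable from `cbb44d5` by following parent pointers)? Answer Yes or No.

Ancestors of cbb44d5: {cbb44d5}.
5860f26 is not in that set, so it is not an ancestor of cbb44d5.

No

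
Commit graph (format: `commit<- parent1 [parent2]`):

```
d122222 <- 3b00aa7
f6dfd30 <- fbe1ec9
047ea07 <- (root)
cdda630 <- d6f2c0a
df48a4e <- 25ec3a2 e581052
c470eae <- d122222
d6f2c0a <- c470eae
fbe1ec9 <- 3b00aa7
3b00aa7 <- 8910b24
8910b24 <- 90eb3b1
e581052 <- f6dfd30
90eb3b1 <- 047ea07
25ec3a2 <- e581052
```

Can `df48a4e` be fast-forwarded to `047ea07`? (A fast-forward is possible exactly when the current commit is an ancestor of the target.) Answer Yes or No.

A fast-forward from df48a4e to 047ea07 is possible iff df48a4e is an ancestor of 047ea07.
Ancestors of 047ea07: {047ea07}.
df48a4e is not among them, so fast-forward is not possible.

No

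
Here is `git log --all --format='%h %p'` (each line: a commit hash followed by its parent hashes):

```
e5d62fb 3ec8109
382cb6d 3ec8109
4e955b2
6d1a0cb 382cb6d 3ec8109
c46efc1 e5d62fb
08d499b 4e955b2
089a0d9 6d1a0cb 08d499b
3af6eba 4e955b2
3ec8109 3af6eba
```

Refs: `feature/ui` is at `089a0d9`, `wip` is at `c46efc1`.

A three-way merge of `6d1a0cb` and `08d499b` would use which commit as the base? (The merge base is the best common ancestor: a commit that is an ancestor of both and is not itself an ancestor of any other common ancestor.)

Ancestors of 6d1a0cb: {382cb6d, 3af6eba, 3ec8109, 4e955b2, 6d1a0cb}.
Ancestors of 08d499b: {08d499b, 4e955b2}.
Common ancestors: {4e955b2}.
The only common ancestor is 4e955b2, so it is the merge base.

4e955b2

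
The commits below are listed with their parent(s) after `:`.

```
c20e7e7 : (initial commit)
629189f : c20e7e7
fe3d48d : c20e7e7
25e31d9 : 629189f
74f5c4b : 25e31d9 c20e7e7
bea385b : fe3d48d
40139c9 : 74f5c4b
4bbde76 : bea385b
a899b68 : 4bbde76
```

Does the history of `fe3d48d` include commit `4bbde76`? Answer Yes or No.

No

Ancestors of fe3d48d: {c20e7e7, fe3d48d}.
4bbde76 is not in that set, so it is not an ancestor of fe3d48d.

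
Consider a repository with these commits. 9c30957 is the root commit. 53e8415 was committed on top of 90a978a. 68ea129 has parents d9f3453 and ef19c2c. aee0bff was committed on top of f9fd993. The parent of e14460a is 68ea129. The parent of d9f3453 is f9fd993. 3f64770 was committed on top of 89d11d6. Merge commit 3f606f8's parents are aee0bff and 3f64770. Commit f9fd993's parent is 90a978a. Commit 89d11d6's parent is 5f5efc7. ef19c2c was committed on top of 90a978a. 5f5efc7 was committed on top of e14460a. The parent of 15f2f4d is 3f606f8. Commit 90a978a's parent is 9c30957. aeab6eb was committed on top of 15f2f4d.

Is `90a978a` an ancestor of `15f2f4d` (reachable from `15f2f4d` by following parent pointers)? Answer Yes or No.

Yes

Ancestors of 15f2f4d (commits reachable by following parents): {15f2f4d, 3f606f8, 3f64770, 5f5efc7, 68ea129, 89d11d6, 90a978a, 9c30957, aee0bff, d9f3453, e14460a, ef19c2c, f9fd993}.
90a978a is in that set, so it is an ancestor of 15f2f4d.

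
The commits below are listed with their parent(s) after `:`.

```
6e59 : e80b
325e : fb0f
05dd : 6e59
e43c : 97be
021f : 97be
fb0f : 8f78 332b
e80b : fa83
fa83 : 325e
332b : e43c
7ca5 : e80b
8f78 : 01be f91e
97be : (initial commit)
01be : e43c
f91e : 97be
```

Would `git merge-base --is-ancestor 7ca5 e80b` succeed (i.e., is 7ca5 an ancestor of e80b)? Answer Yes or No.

No

Ancestors of e80b: {01be, 325e, 332b, 8f78, 97be, e43c, e80b, f91e, fa83, fb0f}.
7ca5 is not in that set, so it is not an ancestor of e80b.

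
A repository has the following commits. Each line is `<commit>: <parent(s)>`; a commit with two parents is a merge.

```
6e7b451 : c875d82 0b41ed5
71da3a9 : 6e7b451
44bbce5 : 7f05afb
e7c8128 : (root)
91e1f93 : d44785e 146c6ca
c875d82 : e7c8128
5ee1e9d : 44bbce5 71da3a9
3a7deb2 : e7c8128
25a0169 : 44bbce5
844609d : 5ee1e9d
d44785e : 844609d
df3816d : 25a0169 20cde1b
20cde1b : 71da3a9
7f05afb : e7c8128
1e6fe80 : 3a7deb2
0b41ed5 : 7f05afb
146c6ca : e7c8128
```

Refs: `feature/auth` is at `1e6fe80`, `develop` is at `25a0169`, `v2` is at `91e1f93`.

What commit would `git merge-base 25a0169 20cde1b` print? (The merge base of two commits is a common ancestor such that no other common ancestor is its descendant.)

Ancestors of 25a0169: {25a0169, 44bbce5, 7f05afb, e7c8128}.
Ancestors of 20cde1b: {0b41ed5, 20cde1b, 6e7b451, 71da3a9, 7f05afb, c875d82, e7c8128}.
Common ancestors: {7f05afb, e7c8128}.
Among these, 7f05afb is not an ancestor of any other common ancestor — it is the merge base.

7f05afb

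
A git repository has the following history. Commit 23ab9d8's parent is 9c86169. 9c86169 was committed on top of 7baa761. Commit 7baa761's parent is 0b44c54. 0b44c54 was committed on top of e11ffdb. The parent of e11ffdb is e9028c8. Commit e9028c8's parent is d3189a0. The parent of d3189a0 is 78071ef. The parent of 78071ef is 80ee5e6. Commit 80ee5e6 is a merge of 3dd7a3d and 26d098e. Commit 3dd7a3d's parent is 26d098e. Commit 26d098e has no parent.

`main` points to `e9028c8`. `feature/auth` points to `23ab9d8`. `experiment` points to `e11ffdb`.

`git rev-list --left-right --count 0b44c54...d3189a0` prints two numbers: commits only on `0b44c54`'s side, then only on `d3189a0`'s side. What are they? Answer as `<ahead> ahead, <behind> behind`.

Reachable from 0b44c54: {0b44c54, 26d098e, 3dd7a3d, 78071ef, 80ee5e6, d3189a0, e11ffdb, e9028c8}.
Reachable from d3189a0: {26d098e, 3dd7a3d, 78071ef, 80ee5e6, d3189a0}.
Only in 0b44c54's history (ahead): {0b44c54, e11ffdb, e9028c8} — 3.
Only in d3189a0's history (behind): {} — 0.

3 ahead, 0 behind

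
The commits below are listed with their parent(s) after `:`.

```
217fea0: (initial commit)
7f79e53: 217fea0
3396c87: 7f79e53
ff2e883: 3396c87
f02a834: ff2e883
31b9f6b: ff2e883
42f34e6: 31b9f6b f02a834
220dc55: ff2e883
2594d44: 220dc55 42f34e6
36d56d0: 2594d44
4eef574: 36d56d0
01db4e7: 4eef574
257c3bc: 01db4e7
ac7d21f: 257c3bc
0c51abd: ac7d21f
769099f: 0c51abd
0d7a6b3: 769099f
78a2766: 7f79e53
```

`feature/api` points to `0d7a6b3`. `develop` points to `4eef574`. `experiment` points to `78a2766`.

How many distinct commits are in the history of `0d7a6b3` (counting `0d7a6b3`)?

Walking parent pointers from 0d7a6b3: reachable set = {01db4e7, 0c51abd, 0d7a6b3, 217fea0, 220dc55, 257c3bc, 2594d44, 31b9f6b, 3396c87, 36d56d0, 42f34e6, 4eef574, 769099f, 7f79e53, ac7d21f, f02a834, ff2e883}.
That is 17 commits.

17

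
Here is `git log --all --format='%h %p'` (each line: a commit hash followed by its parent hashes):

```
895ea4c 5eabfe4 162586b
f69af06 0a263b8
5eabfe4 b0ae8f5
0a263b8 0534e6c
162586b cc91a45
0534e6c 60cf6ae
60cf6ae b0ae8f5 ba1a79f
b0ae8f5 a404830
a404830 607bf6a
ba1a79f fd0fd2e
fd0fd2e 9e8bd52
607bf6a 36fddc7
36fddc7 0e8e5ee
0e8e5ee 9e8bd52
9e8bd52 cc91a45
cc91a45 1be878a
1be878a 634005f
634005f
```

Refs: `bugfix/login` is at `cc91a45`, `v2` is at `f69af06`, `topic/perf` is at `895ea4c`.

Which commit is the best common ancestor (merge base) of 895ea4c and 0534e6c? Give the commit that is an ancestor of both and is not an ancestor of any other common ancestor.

Ancestors of 895ea4c: {0e8e5ee, 162586b, 1be878a, 36fddc7, 5eabfe4, 607bf6a, 634005f, 895ea4c, 9e8bd52, a404830, b0ae8f5, cc91a45}.
Ancestors of 0534e6c: {0534e6c, 0e8e5ee, 1be878a, 36fddc7, 607bf6a, 60cf6ae, 634005f, 9e8bd52, a404830, b0ae8f5, ba1a79f, cc91a45, fd0fd2e}.
Common ancestors: {0e8e5ee, 1be878a, 36fddc7, 607bf6a, 634005f, 9e8bd52, a404830, b0ae8f5, cc91a45}.
Among these, b0ae8f5 is not an ancestor of any other common ancestor — it is the merge base.

b0ae8f5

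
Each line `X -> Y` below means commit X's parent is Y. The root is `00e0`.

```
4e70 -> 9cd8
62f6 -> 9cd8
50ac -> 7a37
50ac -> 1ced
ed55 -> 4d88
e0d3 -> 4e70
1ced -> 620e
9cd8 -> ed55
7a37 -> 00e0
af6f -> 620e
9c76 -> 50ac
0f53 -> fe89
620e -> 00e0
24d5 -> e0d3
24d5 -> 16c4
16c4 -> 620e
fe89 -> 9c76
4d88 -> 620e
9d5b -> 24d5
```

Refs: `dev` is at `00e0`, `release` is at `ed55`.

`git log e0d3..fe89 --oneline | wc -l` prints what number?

5

Reachable from fe89: {00e0, 1ced, 50ac, 620e, 7a37, 9c76, fe89}.
Reachable from e0d3: {00e0, 4d88, 4e70, 620e, 9cd8, e0d3, ed55}.
In fe89's history but not e0d3's: {1ced, 50ac, 7a37, 9c76, fe89} — 5 commits.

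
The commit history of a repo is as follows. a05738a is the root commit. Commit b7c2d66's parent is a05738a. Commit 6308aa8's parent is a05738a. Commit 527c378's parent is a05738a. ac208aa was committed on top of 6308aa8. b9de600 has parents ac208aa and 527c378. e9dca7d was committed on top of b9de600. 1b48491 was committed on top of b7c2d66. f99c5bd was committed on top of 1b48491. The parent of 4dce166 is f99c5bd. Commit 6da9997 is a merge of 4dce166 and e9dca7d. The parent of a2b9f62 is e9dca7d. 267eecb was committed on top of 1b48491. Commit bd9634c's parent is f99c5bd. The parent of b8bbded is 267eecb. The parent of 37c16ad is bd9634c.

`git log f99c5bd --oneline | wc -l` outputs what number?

Walking parent pointers from f99c5bd: reachable set = {1b48491, a05738a, b7c2d66, f99c5bd}.
That is 4 commits.

4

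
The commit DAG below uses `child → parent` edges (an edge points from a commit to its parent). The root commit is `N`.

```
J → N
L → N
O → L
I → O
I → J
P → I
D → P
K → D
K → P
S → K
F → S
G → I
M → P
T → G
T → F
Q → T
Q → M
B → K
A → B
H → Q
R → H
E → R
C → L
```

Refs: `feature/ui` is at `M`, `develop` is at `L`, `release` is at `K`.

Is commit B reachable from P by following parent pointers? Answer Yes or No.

No

Ancestors of P: {I, J, L, N, O, P}.
B is not in that set, so it is not an ancestor of P.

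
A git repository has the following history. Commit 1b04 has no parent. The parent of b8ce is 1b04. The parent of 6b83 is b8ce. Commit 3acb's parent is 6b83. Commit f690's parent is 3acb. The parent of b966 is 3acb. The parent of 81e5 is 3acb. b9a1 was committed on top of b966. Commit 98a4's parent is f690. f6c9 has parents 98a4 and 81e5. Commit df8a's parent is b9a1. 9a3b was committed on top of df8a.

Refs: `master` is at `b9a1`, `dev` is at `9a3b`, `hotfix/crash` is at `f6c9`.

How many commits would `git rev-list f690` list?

Walking parent pointers from f690: reachable set = {1b04, 3acb, 6b83, b8ce, f690}.
That is 5 commits.

5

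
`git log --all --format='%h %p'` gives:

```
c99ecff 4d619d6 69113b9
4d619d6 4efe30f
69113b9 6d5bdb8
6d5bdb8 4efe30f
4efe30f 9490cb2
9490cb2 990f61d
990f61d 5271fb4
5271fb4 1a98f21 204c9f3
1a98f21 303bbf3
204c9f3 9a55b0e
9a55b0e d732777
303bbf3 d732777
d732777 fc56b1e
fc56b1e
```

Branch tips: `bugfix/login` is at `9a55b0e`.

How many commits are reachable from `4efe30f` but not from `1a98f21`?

6

Reachable from 4efe30f: {1a98f21, 204c9f3, 303bbf3, 4efe30f, 5271fb4, 9490cb2, 990f61d, 9a55b0e, d732777, fc56b1e}.
Reachable from 1a98f21: {1a98f21, 303bbf3, d732777, fc56b1e}.
In 4efe30f's history but not 1a98f21's: {204c9f3, 4efe30f, 5271fb4, 9490cb2, 990f61d, 9a55b0e} — 6 commits.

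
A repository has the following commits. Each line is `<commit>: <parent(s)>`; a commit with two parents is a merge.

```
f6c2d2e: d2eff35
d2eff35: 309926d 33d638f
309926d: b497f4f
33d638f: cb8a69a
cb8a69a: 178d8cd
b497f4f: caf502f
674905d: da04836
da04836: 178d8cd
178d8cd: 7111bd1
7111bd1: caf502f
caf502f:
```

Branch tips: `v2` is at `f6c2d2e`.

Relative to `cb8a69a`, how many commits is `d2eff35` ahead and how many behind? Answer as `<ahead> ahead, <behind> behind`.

Reachable from d2eff35: {178d8cd, 309926d, 33d638f, 7111bd1, b497f4f, caf502f, cb8a69a, d2eff35}.
Reachable from cb8a69a: {178d8cd, 7111bd1, caf502f, cb8a69a}.
Only in d2eff35's history (ahead): {309926d, 33d638f, b497f4f, d2eff35} — 4.
Only in cb8a69a's history (behind): {} — 0.

4 ahead, 0 behind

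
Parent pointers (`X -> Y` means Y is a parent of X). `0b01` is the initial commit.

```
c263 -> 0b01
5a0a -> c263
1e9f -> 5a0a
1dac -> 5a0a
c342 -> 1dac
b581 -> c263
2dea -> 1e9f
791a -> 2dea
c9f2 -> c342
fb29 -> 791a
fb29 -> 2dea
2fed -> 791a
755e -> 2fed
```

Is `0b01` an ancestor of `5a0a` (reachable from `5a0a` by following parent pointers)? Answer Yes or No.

Yes

Ancestors of 5a0a (commits reachable by following parents): {0b01, 5a0a, c263}.
0b01 is in that set, so it is an ancestor of 5a0a.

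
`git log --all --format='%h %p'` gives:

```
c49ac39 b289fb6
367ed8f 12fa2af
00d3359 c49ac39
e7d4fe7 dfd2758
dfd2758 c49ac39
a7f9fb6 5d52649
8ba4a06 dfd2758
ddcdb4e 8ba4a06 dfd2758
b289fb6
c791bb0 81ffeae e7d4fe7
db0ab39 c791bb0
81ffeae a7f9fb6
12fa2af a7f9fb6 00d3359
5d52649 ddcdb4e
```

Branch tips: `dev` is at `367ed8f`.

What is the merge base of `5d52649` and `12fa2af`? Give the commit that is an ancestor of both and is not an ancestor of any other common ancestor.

Ancestors of 5d52649: {5d52649, 8ba4a06, b289fb6, c49ac39, ddcdb4e, dfd2758}.
Ancestors of 12fa2af: {00d3359, 12fa2af, 5d52649, 8ba4a06, a7f9fb6, b289fb6, c49ac39, ddcdb4e, dfd2758}.
Common ancestors: {5d52649, 8ba4a06, b289fb6, c49ac39, ddcdb4e, dfd2758}.
Among these, 5d52649 is not an ancestor of any other common ancestor — it is the merge base.

5d52649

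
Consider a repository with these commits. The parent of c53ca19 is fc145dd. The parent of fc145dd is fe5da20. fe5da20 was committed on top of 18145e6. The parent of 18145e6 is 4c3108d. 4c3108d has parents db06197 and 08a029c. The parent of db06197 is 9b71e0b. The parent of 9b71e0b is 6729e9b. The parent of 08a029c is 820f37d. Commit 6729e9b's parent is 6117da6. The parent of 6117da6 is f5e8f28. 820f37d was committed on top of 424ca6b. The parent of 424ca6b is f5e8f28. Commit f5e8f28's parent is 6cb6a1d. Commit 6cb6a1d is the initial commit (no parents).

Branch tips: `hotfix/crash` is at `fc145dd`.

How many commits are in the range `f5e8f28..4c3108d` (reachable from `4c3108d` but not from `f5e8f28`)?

8

Reachable from 4c3108d: {08a029c, 424ca6b, 4c3108d, 6117da6, 6729e9b, 6cb6a1d, 820f37d, 9b71e0b, db06197, f5e8f28}.
Reachable from f5e8f28: {6cb6a1d, f5e8f28}.
In 4c3108d's history but not f5e8f28's: {08a029c, 424ca6b, 4c3108d, 6117da6, 6729e9b, 820f37d, 9b71e0b, db06197} — 8 commits.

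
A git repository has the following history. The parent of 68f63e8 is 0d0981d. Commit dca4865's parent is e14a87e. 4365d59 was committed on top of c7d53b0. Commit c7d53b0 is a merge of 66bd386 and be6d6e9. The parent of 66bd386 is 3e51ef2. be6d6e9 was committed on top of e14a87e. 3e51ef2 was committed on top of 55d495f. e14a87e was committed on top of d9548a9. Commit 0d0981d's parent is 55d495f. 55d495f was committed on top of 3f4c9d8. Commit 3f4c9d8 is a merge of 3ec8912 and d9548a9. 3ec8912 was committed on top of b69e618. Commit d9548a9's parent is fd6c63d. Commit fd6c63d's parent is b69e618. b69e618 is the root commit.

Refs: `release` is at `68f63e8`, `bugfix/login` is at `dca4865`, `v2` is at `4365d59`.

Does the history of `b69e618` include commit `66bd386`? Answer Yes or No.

No

Ancestors of b69e618: {b69e618}.
66bd386 is not in that set, so it is not an ancestor of b69e618.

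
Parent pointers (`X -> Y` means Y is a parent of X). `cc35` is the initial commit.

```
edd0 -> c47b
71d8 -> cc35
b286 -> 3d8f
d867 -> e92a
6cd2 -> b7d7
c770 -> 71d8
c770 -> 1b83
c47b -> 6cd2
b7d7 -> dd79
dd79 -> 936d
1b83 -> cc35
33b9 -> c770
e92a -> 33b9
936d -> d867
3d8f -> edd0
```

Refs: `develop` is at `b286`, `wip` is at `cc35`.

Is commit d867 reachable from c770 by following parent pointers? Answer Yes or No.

Ancestors of c770: {1b83, 71d8, c770, cc35}.
d867 is not in that set, so it is not an ancestor of c770.

No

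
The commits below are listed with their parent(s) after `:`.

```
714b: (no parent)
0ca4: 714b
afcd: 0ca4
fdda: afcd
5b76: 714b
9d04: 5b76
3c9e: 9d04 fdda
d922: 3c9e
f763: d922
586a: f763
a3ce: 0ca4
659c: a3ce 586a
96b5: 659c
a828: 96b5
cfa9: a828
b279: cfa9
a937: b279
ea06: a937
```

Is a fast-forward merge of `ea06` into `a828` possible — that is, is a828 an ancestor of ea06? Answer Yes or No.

A fast-forward from a828 to ea06 is possible iff a828 is an ancestor of ea06.
Ancestors of ea06: {0ca4, 3c9e, 586a, 5b76, 659c, 714b, 96b5, 9d04, a3ce, a828, a937, afcd, b279, cfa9, d922, ea06, f763, fdda}.
a828 is among them, so fast-forward is possible.

Yes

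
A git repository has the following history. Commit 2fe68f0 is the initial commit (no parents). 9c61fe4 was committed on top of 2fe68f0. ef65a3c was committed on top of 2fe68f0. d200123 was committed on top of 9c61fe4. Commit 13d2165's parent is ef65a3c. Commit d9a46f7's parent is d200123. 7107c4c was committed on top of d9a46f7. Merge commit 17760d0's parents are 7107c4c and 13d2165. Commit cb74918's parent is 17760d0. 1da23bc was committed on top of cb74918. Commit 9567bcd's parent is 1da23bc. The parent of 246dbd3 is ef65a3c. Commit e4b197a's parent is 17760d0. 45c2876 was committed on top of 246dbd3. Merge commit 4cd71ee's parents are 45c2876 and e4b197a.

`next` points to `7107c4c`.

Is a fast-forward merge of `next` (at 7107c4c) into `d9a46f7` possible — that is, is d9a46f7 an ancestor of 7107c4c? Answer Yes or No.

Yes

A fast-forward from d9a46f7 to 7107c4c is possible iff d9a46f7 is an ancestor of 7107c4c.
Ancestors of 7107c4c: {2fe68f0, 7107c4c, 9c61fe4, d200123, d9a46f7}.
d9a46f7 is among them, so fast-forward is possible.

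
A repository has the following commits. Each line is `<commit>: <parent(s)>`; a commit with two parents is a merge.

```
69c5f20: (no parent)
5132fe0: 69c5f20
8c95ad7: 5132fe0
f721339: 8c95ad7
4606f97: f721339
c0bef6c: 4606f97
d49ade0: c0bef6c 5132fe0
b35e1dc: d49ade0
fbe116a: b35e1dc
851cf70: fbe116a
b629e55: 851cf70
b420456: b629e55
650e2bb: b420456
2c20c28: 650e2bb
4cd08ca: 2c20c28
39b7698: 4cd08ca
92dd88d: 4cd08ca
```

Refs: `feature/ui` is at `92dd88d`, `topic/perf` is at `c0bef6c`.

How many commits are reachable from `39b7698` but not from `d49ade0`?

9

Reachable from 39b7698: {2c20c28, 39b7698, 4606f97, 4cd08ca, 5132fe0, 650e2bb, 69c5f20, 851cf70, 8c95ad7, b35e1dc, b420456, b629e55, c0bef6c, d49ade0, f721339, fbe116a}.
Reachable from d49ade0: {4606f97, 5132fe0, 69c5f20, 8c95ad7, c0bef6c, d49ade0, f721339}.
In 39b7698's history but not d49ade0's: {2c20c28, 39b7698, 4cd08ca, 650e2bb, 851cf70, b35e1dc, b420456, b629e55, fbe116a} — 9 commits.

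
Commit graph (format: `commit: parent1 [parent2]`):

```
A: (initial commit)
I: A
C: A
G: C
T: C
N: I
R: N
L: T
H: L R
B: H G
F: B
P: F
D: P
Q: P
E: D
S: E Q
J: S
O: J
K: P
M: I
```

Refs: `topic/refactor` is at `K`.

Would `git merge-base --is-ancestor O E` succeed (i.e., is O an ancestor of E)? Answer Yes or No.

No

Ancestors of E: {A, B, C, D, E, F, G, H, I, L, N, P, R, T}.
O is not in that set, so it is not an ancestor of E.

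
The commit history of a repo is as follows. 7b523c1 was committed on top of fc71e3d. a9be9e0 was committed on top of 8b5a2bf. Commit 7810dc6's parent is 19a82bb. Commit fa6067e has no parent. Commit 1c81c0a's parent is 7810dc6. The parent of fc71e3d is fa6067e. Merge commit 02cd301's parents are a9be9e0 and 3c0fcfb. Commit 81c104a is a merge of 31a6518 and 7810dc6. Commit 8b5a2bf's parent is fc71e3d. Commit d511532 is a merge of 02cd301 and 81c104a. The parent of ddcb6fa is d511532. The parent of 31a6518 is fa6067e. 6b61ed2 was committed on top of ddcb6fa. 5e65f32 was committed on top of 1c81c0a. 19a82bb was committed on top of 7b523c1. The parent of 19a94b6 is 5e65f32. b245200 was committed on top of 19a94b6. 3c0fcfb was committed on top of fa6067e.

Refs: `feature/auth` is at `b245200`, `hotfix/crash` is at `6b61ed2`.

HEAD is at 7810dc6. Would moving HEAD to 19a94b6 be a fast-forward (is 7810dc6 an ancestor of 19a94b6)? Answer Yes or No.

A fast-forward from 7810dc6 to 19a94b6 is possible iff 7810dc6 is an ancestor of 19a94b6.
Ancestors of 19a94b6: {19a82bb, 19a94b6, 1c81c0a, 5e65f32, 7810dc6, 7b523c1, fa6067e, fc71e3d}.
7810dc6 is among them, so fast-forward is possible.

Yes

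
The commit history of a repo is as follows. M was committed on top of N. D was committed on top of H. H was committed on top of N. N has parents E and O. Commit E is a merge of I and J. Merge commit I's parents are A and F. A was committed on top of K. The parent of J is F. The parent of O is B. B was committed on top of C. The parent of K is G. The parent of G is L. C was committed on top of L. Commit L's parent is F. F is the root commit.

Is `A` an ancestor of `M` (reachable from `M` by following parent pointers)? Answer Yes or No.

Ancestors of M (commits reachable by following parents): {A, B, C, E, F, G, I, J, K, L, M, N, O}.
A is in that set, so it is an ancestor of M.

Yes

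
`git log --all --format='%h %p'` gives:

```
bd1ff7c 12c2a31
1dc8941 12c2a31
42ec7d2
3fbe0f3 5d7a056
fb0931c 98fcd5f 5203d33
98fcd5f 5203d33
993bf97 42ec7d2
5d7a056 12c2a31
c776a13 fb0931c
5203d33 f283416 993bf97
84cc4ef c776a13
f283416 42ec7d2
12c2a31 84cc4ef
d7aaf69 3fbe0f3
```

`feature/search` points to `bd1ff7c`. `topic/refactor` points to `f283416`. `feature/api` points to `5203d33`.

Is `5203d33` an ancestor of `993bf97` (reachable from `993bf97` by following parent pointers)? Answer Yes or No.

No

Ancestors of 993bf97: {42ec7d2, 993bf97}.
5203d33 is not in that set, so it is not an ancestor of 993bf97.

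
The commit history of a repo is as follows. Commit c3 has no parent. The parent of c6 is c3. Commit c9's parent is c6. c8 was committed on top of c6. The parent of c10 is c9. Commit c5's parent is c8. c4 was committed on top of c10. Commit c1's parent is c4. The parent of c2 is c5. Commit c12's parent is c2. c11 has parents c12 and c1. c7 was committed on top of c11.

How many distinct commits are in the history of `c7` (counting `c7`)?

Walking parent pointers from c7: reachable set = {c1, c10, c11, c12, c2, c3, c4, c5, c6, c7, c8, c9}.
That is 12 commits.

12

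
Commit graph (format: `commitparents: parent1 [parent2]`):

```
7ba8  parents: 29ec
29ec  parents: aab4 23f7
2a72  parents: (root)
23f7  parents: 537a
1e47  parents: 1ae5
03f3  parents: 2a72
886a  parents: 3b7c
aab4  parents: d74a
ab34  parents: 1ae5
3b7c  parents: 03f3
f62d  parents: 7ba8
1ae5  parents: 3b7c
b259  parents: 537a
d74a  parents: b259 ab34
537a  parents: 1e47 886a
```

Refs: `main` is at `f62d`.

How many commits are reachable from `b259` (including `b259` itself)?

Walking parent pointers from b259: reachable set = {03f3, 1ae5, 1e47, 2a72, 3b7c, 537a, 886a, b259}.
That is 8 commits.

8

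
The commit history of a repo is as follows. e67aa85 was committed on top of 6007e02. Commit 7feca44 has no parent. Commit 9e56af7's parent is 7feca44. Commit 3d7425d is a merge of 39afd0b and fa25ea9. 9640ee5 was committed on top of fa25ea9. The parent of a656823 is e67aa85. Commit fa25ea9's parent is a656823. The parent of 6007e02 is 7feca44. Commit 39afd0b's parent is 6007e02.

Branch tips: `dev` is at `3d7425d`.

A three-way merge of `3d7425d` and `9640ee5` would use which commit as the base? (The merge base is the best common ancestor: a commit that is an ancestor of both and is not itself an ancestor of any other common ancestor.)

fa25ea9

Ancestors of 3d7425d: {39afd0b, 3d7425d, 6007e02, 7feca44, a656823, e67aa85, fa25ea9}.
Ancestors of 9640ee5: {6007e02, 7feca44, 9640ee5, a656823, e67aa85, fa25ea9}.
Common ancestors: {6007e02, 7feca44, a656823, e67aa85, fa25ea9}.
Among these, fa25ea9 is not an ancestor of any other common ancestor — it is the merge base.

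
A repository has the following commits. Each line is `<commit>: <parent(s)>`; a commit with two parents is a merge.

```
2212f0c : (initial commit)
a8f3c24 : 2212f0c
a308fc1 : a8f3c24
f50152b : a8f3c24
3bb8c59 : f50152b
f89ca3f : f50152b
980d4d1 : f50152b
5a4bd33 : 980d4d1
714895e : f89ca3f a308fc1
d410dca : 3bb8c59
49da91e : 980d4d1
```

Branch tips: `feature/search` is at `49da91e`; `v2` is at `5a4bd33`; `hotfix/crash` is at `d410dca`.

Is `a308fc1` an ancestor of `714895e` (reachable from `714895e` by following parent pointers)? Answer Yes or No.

Yes

Ancestors of 714895e (commits reachable by following parents): {2212f0c, 714895e, a308fc1, a8f3c24, f50152b, f89ca3f}.
a308fc1 is in that set, so it is an ancestor of 714895e.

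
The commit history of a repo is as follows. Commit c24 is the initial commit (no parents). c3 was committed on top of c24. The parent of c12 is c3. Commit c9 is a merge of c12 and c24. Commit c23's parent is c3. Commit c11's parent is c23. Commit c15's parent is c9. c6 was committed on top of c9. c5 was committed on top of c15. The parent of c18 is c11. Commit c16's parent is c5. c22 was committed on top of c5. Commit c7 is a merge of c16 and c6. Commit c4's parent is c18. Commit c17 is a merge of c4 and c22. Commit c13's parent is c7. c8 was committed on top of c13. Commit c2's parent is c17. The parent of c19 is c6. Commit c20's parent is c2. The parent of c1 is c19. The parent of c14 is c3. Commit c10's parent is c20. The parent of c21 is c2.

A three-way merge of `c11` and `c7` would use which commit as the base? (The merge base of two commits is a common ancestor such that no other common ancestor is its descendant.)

c3

Ancestors of c11: {c11, c23, c24, c3}.
Ancestors of c7: {c12, c15, c16, c24, c3, c5, c6, c7, c9}.
Common ancestors: {c24, c3}.
Among these, c3 is not an ancestor of any other common ancestor — it is the merge base.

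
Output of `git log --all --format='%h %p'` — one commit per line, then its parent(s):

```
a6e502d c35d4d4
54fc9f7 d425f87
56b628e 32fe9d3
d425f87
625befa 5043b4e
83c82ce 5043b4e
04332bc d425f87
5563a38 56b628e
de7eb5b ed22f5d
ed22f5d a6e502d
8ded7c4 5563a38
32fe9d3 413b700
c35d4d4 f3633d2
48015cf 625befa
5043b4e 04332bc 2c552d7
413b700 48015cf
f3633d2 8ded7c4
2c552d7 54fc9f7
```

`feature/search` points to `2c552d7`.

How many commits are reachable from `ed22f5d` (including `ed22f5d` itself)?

16

Walking parent pointers from ed22f5d: reachable set = {04332bc, 2c552d7, 32fe9d3, 413b700, 48015cf, 5043b4e, 54fc9f7, 5563a38, 56b628e, 625befa, 8ded7c4, a6e502d, c35d4d4, d425f87, ed22f5d, f3633d2}.
That is 16 commits.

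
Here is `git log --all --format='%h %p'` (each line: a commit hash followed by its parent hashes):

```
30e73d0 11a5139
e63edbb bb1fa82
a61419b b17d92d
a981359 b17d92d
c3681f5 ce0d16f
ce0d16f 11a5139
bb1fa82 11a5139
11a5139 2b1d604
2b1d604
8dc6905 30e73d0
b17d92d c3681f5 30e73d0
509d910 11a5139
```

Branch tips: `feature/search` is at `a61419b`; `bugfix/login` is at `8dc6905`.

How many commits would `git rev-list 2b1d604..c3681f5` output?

Reachable from c3681f5: {11a5139, 2b1d604, c3681f5, ce0d16f}.
Reachable from 2b1d604: {2b1d604}.
In c3681f5's history but not 2b1d604's: {11a5139, c3681f5, ce0d16f} — 3 commits.

3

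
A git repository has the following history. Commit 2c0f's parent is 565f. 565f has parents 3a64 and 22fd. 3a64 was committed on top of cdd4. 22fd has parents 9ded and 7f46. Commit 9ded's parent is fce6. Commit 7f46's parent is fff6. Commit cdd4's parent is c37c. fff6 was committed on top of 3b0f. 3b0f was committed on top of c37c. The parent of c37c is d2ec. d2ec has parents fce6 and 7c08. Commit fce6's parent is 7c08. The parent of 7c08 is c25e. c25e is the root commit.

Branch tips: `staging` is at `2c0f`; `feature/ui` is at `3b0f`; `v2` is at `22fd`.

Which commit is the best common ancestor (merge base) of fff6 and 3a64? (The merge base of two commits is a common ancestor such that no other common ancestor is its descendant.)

c37c

Ancestors of fff6: {3b0f, 7c08, c25e, c37c, d2ec, fce6, fff6}.
Ancestors of 3a64: {3a64, 7c08, c25e, c37c, cdd4, d2ec, fce6}.
Common ancestors: {7c08, c25e, c37c, d2ec, fce6}.
Among these, c37c is not an ancestor of any other common ancestor — it is the merge base.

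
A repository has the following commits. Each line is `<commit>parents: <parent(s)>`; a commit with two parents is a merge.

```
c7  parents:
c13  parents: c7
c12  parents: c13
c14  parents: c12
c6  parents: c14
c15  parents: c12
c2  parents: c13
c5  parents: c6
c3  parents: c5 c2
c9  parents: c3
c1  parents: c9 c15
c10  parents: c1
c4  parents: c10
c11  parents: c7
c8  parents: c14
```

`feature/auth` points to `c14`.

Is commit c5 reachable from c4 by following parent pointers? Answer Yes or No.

Ancestors of c4 (commits reachable by following parents): {c1, c10, c12, c13, c14, c15, c2, c3, c4, c5, c6, c7, c9}.
c5 is in that set, so it is an ancestor of c4.

Yes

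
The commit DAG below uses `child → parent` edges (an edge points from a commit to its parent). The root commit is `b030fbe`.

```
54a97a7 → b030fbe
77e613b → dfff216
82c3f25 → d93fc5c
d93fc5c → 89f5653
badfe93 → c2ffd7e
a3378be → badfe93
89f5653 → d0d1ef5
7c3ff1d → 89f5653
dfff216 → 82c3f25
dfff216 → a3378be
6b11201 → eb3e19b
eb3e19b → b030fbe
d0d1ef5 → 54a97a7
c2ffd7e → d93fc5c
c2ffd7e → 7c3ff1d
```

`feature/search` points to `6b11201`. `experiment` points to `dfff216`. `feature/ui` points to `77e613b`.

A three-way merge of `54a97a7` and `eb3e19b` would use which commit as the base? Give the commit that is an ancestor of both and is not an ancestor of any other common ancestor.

b030fbe

Ancestors of 54a97a7: {54a97a7, b030fbe}.
Ancestors of eb3e19b: {b030fbe, eb3e19b}.
Common ancestors: {b030fbe}.
The only common ancestor is b030fbe, so it is the merge base.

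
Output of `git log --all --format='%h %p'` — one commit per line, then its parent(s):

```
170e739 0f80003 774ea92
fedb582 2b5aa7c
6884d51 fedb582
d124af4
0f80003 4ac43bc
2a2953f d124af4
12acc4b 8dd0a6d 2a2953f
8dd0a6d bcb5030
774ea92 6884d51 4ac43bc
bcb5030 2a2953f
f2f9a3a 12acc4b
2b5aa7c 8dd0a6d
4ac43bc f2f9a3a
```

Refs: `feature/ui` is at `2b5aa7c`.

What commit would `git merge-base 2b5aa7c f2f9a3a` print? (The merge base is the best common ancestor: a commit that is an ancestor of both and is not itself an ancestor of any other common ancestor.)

Ancestors of 2b5aa7c: {2a2953f, 2b5aa7c, 8dd0a6d, bcb5030, d124af4}.
Ancestors of f2f9a3a: {12acc4b, 2a2953f, 8dd0a6d, bcb5030, d124af4, f2f9a3a}.
Common ancestors: {2a2953f, 8dd0a6d, bcb5030, d124af4}.
Among these, 8dd0a6d is not an ancestor of any other common ancestor — it is the merge base.

8dd0a6d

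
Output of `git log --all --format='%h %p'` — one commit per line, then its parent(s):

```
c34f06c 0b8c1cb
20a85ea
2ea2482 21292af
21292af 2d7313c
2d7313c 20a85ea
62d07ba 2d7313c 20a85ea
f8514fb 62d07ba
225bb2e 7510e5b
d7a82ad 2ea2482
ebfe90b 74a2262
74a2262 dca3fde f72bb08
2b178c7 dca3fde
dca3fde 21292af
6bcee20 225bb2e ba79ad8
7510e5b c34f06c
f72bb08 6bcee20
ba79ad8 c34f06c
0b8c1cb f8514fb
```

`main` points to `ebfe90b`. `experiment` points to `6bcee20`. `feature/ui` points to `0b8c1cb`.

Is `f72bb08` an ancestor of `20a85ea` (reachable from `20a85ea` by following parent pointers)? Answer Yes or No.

Ancestors of 20a85ea: {20a85ea}.
f72bb08 is not in that set, so it is not an ancestor of 20a85ea.

No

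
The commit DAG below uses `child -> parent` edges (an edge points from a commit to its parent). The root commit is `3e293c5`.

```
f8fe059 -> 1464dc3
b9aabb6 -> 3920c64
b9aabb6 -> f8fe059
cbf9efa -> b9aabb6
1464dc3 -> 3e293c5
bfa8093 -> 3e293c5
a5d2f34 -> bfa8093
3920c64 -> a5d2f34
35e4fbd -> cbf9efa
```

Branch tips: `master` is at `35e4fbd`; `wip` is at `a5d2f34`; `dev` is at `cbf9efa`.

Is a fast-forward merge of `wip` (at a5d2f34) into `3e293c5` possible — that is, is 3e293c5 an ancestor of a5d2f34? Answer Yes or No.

A fast-forward from 3e293c5 to a5d2f34 is possible iff 3e293c5 is an ancestor of a5d2f34.
Ancestors of a5d2f34: {3e293c5, a5d2f34, bfa8093}.
3e293c5 is among them, so fast-forward is possible.

Yes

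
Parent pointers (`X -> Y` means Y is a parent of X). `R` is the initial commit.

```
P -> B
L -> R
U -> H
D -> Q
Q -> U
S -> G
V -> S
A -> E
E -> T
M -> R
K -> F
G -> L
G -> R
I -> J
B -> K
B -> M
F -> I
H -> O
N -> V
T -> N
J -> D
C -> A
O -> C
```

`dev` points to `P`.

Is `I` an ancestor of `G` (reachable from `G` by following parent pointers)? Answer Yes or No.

Ancestors of G: {G, L, R}.
I is not in that set, so it is not an ancestor of G.

No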